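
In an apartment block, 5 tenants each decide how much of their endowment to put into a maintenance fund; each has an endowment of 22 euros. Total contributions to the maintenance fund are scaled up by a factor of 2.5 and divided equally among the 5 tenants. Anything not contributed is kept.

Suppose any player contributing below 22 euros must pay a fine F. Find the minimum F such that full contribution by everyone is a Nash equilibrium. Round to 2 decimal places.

11.00 euros

Given the others contribute fully, the best deviation is to contribute 0 (any partial contribution still incurs the fine and gives up units whose private return 0.5000 is below 1).
Deviating from 22 to 0 saves 22 euros but forfeits the deviator's share of the drop in the maintenance fund: 2.5/5 × 22 = 11.00.
So the deviation gain is 22 − 11.00 = 11.00, and the fine must be at least 11.00 euros to wipe it out.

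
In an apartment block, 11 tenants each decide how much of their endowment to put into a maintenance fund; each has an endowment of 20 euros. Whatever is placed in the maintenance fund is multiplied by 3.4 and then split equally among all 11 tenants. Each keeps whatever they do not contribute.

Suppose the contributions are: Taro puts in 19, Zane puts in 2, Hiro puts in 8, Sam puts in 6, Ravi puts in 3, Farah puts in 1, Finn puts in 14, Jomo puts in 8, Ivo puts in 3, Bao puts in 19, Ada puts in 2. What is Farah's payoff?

45.27 euros

Total contributed: 19 + 2 + 8 + 6 + 3 + 1 + 14 + 8 + 3 + 19 + 2 = 85.
Each receives 3.4 × 85 / 11 = 26.27 from the maintenance fund.
Farah keeps 20 − 1 = 19, so Farah's payoff is 19 + 26.27 = 45.27.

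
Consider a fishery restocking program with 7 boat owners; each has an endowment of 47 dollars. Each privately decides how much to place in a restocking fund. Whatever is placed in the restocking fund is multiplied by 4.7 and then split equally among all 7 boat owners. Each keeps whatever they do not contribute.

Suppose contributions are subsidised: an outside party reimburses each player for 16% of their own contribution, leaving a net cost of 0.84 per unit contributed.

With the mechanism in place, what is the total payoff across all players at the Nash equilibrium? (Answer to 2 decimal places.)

Even with the mechanism, each unit contributed returns only (4.7/7) / 0.84 = 0.7993 per unit of net cost, so contributing nothing is still dominant.
Everyone keeps their endowment and the group total is 7 × 47 = 329.

329.00 dollars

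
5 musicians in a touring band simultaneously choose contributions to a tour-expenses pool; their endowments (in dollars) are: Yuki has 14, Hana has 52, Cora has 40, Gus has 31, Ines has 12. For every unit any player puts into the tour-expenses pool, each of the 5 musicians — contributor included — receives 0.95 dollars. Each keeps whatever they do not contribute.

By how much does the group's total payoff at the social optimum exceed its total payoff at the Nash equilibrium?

558.75 dollars

The private return per contributed unit is 0.95 < 1 for everyone, so the Nash equilibrium is zero contribution and the group total is Σ E_j = 14 + 52 + 40 + 31 + 12 = 149.
Each contributed unit returns 4.750 to the group, so the social optimum is full contribution by everyone: group total = 4.750 × 149 = 707.75.
Efficiency loss = (4.750 − 1) × 149 = 558.75.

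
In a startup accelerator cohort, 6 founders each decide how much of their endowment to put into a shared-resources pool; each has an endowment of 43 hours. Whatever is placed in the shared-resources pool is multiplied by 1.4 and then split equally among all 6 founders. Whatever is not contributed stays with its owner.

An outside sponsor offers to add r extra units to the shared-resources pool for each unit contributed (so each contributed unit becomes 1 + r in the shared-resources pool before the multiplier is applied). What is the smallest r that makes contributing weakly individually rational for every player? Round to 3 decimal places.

3.286

With matching at rate r, one contributed unit becomes (1 + r) in the shared-resources pool and returns 1.4 × (1 + r) / 6 to the contributor.
Setting this equal to 1: 1 + r = 6/1.4 = 4.2857.
So the minimum matching rate is r = 4.2857 − 1 = 3.286.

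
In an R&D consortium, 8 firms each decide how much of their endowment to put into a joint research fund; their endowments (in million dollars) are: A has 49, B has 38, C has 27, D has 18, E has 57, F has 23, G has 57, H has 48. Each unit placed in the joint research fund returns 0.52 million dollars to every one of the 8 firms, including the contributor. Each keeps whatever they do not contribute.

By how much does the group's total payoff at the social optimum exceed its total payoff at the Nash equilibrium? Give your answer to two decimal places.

1001.72 million dollars

The private return per contributed unit is 0.52 < 1 for everyone, so the Nash equilibrium is zero contribution and the group total is Σ E_j = 49 + 38 + 27 + 18 + 57 + 23 + 57 + 48 = 317.
Each contributed unit returns 4.160 to the group, so the social optimum is full contribution by everyone: group total = 4.160 × 317 = 1318.72.
Efficiency loss = (4.160 − 1) × 317 = 1001.72.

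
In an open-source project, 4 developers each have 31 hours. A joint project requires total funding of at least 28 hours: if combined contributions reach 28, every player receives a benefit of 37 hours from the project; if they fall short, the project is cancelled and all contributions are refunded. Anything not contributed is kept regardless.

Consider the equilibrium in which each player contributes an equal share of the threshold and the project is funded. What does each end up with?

Equal share of the threshold: 28/4 = 7.
At this profile no one gains by cutting their contribution: any cut drops the total below 28, the project is cancelled, contributions are refunded, and the deviator ends with 31, which is less than 31 − 7 + 37 = 61. Contributing more than 7 just wastes the excess. So contributing exactly 7 is a best response.
Each player's payoff: 31 − 7 + 37 = 61.

61 hours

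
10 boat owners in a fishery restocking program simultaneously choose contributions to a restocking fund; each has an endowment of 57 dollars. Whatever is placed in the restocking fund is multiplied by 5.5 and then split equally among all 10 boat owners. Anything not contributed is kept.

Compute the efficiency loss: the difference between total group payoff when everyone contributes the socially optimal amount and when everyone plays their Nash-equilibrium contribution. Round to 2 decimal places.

2565.00 dollars

Each contributed unit returns 5.5/10 = 0.5500 to its contributor — below 1 — so contributing 0 is dominant for every player. At the Nash equilibrium everyone keeps their 57, and the group total is 10 × 57 = 570.
Each contributed unit returns 5.500 to the group as a whole (0.5500 to each of 10 players), which exceeds 1, so the social optimum is full contribution: group total = 5.500 × 570 = 3135.00.
Efficiency loss = 3135.00 − 570 = 2565.00.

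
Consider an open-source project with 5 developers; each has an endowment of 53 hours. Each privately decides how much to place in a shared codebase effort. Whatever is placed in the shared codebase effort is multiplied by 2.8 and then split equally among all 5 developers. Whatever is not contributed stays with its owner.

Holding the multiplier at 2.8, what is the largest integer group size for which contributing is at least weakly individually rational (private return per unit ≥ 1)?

2

Private return per unit is 2.8/(group size), which is ≥ 1 whenever the group size is ≤ 2.8.
The largest such integer is 2.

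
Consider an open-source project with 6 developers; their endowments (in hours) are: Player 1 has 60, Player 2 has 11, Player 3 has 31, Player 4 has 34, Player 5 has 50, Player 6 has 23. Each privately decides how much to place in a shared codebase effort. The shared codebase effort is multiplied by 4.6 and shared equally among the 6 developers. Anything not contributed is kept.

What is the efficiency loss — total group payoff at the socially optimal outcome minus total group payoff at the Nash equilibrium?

The private return per contributed unit is 4.6/6 = 0.7667 < 1 for every player regardless of endowment, so the Nash equilibrium is zero contribution and the group total is Σ E_j = 60 + 11 + 31 + 34 + 50 + 23 = 209.
Each contributed unit returns 4.600 to the group, so the social optimum is full contribution by everyone: group total = 4.600 × 209 = 961.40.
Efficiency loss = (4.600 − 1) × 209 = 752.40.

752.40 hours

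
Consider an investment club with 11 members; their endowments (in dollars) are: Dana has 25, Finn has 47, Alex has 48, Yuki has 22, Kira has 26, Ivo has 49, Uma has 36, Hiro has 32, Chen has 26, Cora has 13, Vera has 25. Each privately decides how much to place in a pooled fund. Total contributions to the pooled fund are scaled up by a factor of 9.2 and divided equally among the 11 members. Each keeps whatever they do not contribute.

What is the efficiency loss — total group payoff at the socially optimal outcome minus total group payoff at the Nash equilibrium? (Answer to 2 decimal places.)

2861.80 dollars

The private return per contributed unit is 9.2/11 = 0.8364 < 1 for every player regardless of endowment, so the Nash equilibrium is zero contribution and the group total is Σ E_j = 25 + 47 + 48 + 22 + 26 + 49 + 36 + 32 + 26 + 13 + 25 = 349.
Each contributed unit returns 9.200 to the group, so the social optimum is full contribution by everyone: group total = 9.200 × 349 = 3210.80.
Efficiency loss = (9.200 − 1) × 349 = 2861.80.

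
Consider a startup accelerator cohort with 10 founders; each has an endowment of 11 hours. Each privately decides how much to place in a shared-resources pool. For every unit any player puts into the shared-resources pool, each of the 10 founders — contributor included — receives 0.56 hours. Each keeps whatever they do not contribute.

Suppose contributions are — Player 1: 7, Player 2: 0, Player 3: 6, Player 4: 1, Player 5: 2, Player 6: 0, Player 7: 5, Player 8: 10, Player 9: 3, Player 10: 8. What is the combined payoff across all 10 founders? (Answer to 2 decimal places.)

Total contributed: 7 + 0 + 6 + 1 + 2 + 0 + 5 + 10 + 3 + 8 = 42; total kept: 10 × 11 − 42 = 68.
The shared-resources pool pays out 0.56 × 10 × 42 = 235.20 in aggregate.
Group total = 68 + 235.20 = 303.20.

303.20 hours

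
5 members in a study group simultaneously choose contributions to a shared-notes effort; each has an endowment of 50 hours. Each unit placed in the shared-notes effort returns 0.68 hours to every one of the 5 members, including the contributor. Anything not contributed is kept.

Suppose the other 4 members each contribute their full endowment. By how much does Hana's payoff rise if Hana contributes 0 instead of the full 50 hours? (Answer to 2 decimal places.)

Switching from a contribution of 50 to 0 lets Hana keep an extra 50 hours, but lowers the shared-notes effort by 50, which costs Hana their own share of that drop: 0.68 × 50 = 34.00.
Net gain = 50 − 34.00 = 16.00. The private return per contributed unit (0.68) is below 1, so free-riding is indeed the best response regardless of what the others do.

16.00 hours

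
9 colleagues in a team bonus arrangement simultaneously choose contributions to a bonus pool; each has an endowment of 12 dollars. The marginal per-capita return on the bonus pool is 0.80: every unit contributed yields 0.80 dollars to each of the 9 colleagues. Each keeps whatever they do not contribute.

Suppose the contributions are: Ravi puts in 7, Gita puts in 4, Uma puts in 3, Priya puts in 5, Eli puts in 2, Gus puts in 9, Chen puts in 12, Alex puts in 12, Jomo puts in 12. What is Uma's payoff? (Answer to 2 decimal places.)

Total contributed: 7 + 4 + 3 + 5 + 2 + 9 + 12 + 12 + 12 = 66.
Each receives 0.80 × 66 = 52.80 from the bonus pool.
Uma keeps 12 − 3 = 9, so Uma's payoff is 9 + 52.80 = 61.80.

61.80 dollars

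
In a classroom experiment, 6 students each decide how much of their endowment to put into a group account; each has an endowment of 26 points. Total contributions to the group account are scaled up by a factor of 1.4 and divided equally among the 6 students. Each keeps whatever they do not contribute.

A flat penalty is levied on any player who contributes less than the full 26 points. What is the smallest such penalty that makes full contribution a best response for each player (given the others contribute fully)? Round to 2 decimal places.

Given the others contribute fully, the best deviation is to contribute 0 (any partial contribution still incurs the fine and gives up units whose private return 0.2333 is below 1).
Deviating from 26 to 0 saves 26 points but forfeits the deviator's share of the drop in the group account: 1.4/6 × 26 = 6.07.
So the deviation gain is 26 − 6.07 = 19.93, and the fine must be at least 19.93 points to wipe it out.

19.93 points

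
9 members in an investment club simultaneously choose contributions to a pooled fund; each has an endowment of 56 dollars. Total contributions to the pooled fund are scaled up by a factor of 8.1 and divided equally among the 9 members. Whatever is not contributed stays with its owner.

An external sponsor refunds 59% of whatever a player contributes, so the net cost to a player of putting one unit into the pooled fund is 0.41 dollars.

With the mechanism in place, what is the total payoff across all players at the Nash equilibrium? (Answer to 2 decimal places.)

With the mechanism, a contributed unit returns (8.1/9) / 0.41 = 2.1951 per unit of net cost to the contributor — now above 1 — so contributing fully is weakly dominant for every player.
At the Nash equilibrium everyone contributes 56. Group total payoff = 9 × (56 × 0.59 + 8.1 × 56) = 4379.76.

4379.76 dollars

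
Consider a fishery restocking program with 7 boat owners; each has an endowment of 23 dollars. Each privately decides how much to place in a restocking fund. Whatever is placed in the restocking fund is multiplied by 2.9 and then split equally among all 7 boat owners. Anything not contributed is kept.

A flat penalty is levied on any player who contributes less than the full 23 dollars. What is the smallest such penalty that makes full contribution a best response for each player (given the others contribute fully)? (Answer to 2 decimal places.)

13.47 dollars

Given the others contribute fully, the best deviation is to contribute 0 (any partial contribution still incurs the fine and gives up units whose private return 0.4143 is below 1).
Deviating from 23 to 0 saves 23 dollars but forfeits the deviator's share of the drop in the restocking fund: 2.9/7 × 23 = 9.53.
So the deviation gain is 23 − 9.53 = 13.47, and the fine must be at least 13.47 dollars to wipe it out.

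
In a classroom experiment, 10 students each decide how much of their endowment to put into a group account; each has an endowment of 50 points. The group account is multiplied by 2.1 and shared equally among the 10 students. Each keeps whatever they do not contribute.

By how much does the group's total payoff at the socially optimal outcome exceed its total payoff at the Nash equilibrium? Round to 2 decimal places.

550.00 points

Each contributed unit returns 2.1/10 = 0.2100 to its contributor — below 1 — so contributing 0 is dominant for every player. At the Nash equilibrium everyone keeps their 50, and the group total is 10 × 50 = 500.
Each contributed unit returns 2.100 to the group as a whole (0.2100 to each of 10 players), which exceeds 1, so the social optimum is full contribution: group total = 2.100 × 500 = 1050.00.
Efficiency loss = 1050.00 − 500 = 550.00.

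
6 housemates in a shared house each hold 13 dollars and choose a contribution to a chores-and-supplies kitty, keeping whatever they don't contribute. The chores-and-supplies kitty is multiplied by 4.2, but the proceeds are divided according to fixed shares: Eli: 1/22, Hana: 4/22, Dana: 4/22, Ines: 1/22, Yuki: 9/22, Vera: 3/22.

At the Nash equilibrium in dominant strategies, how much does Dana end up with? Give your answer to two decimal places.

22.93 dollars

Player j's private return per contributed unit is 4.2 × (j's share). Contributing is weakly dominant for j when that share is at least 1/4.2 = 0.2381, and contributing 0 is dominant otherwise.
The only share above 0.2381 is Yuki's 9/22, contributing 13; the remaining 5 contribute 0. Total contributed: 13.
Dana keeps 13 and receives 4.2 × 13 × 4/22 = 9.93 from the chores-and-supplies kitty, for a payoff of 22.93.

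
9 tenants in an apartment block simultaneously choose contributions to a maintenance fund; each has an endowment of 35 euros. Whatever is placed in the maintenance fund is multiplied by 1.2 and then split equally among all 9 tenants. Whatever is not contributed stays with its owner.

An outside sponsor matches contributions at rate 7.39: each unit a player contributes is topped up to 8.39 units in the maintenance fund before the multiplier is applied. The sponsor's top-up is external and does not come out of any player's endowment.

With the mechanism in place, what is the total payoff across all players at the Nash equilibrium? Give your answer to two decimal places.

Under the mechanism each unit contributed yields 1.2 × 8.39 / 9 = 1.1187 back to its contributor per unit of net cost, which exceeds 1, making full contribution the dominant choice for everyone.
At the Nash equilibrium everyone contributes 35. Group total payoff = 1.2 × 8.39 × 315 = 3171.42.

3171.42 euros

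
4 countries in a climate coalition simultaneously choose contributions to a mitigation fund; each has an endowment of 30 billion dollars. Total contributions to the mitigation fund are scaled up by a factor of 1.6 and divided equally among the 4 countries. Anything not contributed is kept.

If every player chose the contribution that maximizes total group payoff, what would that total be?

192.00 billion dollars

Each contributed unit returns 1.600 to the group as a whole (0.4000 to each of 4 players), which exceeds 1, so the social optimum is full contribution: group total = 1.600 × 120 = 192.00.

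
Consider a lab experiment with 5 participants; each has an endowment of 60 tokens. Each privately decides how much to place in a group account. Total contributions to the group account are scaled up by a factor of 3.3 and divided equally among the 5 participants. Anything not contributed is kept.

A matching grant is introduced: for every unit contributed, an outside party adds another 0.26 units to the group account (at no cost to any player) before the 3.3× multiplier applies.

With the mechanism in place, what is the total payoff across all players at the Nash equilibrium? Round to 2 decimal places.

With the mechanism, a contributed unit returns 3.3 × 1.26 / 5 = 0.8316 per unit of net cost — still below 1 — so contributing 0 remains dominant for every player.
At the Nash equilibrium no one contributes; group total payoff = 5 × 60 = 300.

300.00 tokens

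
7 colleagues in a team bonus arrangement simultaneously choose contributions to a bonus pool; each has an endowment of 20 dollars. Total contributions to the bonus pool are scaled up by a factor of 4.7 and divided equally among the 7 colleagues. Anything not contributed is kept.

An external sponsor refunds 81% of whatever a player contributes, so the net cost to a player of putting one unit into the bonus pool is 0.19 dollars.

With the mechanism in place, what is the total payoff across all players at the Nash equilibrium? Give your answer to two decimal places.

771.40 dollars

The effective private return per unit is now (4.7/7) / 0.19 = 3.5338 > 1, so every player's dominant strategy flips to full contribution.
At the Nash equilibrium everyone contributes 20. Group total payoff = 7 × (20 × 0.81 + 4.7 × 20) = 771.40.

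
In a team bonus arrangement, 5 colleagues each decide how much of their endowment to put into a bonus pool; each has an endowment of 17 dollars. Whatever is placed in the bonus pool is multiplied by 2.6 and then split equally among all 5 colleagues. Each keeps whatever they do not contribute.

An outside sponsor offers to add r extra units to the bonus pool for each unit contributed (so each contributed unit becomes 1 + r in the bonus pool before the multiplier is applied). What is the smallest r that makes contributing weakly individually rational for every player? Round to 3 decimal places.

0.923

With matching at rate r, one contributed unit becomes (1 + r) in the bonus pool and returns 2.6 × (1 + r) / 5 to the contributor.
Setting this equal to 1: 1 + r = 5/2.6 = 1.9231.
So the minimum matching rate is r = 1.9231 − 1 = 0.923.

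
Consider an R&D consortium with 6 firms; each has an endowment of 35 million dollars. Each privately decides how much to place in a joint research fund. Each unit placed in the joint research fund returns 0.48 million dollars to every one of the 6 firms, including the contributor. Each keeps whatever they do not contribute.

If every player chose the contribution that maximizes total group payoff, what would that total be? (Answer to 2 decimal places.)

Each contributed unit returns 2.880 to the group as a whole (0.48 to each of 6 players), which exceeds 1, so the social optimum is full contribution: group total = 2.880 × 210 = 604.80.

604.80 million dollars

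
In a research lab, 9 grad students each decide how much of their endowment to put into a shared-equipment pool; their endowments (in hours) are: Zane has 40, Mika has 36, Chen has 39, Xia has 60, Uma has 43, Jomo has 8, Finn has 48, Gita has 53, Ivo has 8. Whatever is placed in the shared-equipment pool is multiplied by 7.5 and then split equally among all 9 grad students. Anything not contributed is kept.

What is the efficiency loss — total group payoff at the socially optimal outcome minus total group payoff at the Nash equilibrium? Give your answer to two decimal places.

2177.50 hours

The private return per contributed unit is 7.5/9 = 0.8333 < 1 for every player regardless of endowment, so the Nash equilibrium is zero contribution and the group total is Σ E_j = 40 + 36 + 39 + 60 + 43 + 8 + 48 + 53 + 8 = 335.
Each contributed unit returns 7.500 to the group, so the social optimum is full contribution by everyone: group total = 7.500 × 335 = 2512.50.
Efficiency loss = (7.500 − 1) × 335 = 2177.50.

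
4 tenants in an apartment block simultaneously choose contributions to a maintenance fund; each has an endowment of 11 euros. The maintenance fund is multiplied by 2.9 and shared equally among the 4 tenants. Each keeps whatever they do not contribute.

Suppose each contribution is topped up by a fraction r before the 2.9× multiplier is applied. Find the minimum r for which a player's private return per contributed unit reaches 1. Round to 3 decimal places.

0.379

With matching at rate r, one contributed unit becomes (1 + r) in the maintenance fund and returns 2.9 × (1 + r) / 4 to the contributor.
Setting this equal to 1: 1 + r = 4/2.9 = 1.3793.
So the minimum matching rate is r = 1.3793 − 1 = 0.379.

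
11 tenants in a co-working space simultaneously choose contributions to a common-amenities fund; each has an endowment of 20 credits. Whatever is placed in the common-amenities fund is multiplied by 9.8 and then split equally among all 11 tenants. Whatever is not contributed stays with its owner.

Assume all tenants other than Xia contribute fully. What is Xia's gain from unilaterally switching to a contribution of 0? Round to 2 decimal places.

Switching from a contribution of 20 to 0 lets Xia keep an extra 20 credits, but lowers the common-amenities fund by 20, which costs Xia their own share of that drop: 9.8/11 × 20 = 17.82.
Net gain = 20 − 17.82 = 2.18. The private return per contributed unit (0.8909) is below 1, so free-riding is indeed the best response regardless of what the others do.

2.18 credits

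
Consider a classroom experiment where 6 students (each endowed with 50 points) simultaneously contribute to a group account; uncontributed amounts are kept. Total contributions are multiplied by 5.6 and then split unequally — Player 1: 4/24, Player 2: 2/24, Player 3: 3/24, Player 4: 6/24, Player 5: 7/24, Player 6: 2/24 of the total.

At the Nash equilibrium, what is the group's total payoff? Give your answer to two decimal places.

Each unit j contributes comes back to j as 5.6 × (j's share), so j prefers to contribute only if that share exceeds 1/5.6 = 0.1786; otherwise keeping the unit dominates.
Player 4 and Player 5 clear that bar, contributing 50 each; the remaining 4 contribute 0. Total contributed: 100.
The group account pays out 5.6 × 100 = 560.00 in total (split across the unequal shares, but the aggregate is all that matters for the group sum).
The 4 free-riders keep 50 each, adding 200. Group total = 200 + 560.00 = 760.00.

760.00 points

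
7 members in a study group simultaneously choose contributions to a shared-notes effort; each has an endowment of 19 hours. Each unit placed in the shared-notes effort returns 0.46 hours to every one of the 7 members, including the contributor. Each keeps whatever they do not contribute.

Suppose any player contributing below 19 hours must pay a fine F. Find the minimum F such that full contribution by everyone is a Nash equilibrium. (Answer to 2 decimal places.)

10.26 hours

Given the others contribute fully, the best deviation is to contribute 0 (any partial contribution still incurs the fine and gives up units whose private return 0.46 is below 1).
Deviating from 19 to 0 saves 19 hours but forfeits the deviator's share of the drop in the shared-notes effort: 0.46 × 19 = 8.74.
So the deviation gain is 19 − 8.74 = 10.26, and the fine must be at least 10.26 hours to wipe it out.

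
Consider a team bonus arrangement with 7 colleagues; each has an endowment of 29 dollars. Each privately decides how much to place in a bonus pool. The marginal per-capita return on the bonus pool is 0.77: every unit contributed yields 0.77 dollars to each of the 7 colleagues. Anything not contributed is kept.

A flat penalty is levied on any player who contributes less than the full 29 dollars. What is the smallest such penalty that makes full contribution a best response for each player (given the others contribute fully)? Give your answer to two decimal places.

6.67 dollars

Given the others contribute fully, the best deviation is to contribute 0 (any partial contribution still incurs the fine and gives up units whose private return 0.77 is below 1).
Deviating from 29 to 0 saves 29 dollars but forfeits the deviator's share of the drop in the bonus pool: 0.77 × 29 = 22.33.
So the deviation gain is 29 − 22.33 = 6.67, and the fine must be at least 6.67 dollars to wipe it out.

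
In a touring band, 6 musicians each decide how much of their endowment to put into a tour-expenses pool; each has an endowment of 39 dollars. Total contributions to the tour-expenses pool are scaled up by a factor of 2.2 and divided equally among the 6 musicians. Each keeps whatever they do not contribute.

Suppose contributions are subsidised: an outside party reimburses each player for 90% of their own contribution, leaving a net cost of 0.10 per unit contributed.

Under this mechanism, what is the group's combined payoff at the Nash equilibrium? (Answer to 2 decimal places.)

725.40 dollars

Under the mechanism each unit contributed yields (2.2/6) / 0.10 = 3.6667 back to its contributor per unit of net cost, which exceeds 1, making full contribution the dominant choice for everyone.
So the Nash equilibrium is full contribution by all 6; the group earns 6 × (39 × 0.90 + 2.2 × 39) = 725.40.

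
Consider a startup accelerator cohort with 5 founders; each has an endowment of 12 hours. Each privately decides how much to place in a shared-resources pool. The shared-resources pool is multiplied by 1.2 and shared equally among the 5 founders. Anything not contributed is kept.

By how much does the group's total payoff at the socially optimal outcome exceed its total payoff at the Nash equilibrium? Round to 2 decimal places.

12.00 hours

Each contributed unit returns 1.2/5 = 0.2400 to its contributor — below 1 — so contributing 0 is dominant for every player. At the Nash equilibrium everyone keeps their 12, and the group total is 5 × 12 = 60.
Each contributed unit returns 1.200 to the group as a whole (0.2400 to each of 5 players), which exceeds 1, so the social optimum is full contribution: group total = 1.200 × 60 = 72.00.
Efficiency loss = 72.00 − 60 = 12.00.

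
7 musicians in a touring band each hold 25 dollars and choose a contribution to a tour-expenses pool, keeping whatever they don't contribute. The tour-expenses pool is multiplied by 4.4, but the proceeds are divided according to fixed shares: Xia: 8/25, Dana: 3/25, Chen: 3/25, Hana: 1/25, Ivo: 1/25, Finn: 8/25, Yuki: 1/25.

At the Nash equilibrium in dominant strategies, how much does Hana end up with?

33.80 dollars

A player with share s gets back 4.4·s per unit contributed, so full contribution is dominant for anyone with s > 1/4.4 = 0.2273 and zero contribution is dominant for anyone below.
Xia and Finn are above the threshold, contributing 25 each; the remaining 5 contribute 0. Total contributed: 50.
Hana keeps 25 and receives 4.4 × 50 × 1/25 = 8.80 from the tour-expenses pool, for a payoff of 33.80.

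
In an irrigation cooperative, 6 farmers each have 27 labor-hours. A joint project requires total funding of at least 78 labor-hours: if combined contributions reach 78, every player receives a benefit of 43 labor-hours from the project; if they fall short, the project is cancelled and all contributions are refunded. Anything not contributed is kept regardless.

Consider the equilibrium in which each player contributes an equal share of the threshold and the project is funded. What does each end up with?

Equal share of the threshold: 78/6 = 13.
At this profile no one gains by cutting their contribution: any cut drops the total below 78, the project is cancelled, contributions are refunded, and the deviator ends with 27, which is less than 27 − 13 + 43 = 57. Contributing more than 13 just wastes the excess. So contributing exactly 13 is a best response.
Each player's payoff: 27 − 13 + 43 = 57.

57 labor-hours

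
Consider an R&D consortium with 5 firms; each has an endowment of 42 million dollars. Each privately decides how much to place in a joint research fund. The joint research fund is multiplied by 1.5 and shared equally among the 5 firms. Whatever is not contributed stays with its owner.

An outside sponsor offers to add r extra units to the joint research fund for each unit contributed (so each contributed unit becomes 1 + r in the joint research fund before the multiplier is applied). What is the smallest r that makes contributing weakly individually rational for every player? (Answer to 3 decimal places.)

2.333

With matching at rate r, one contributed unit becomes (1 + r) in the joint research fund and returns 1.5 × (1 + r) / 5 to the contributor.
Setting this equal to 1: 1 + r = 5/1.5 = 3.3333.
So the minimum matching rate is r = 3.3333 − 1 = 2.333.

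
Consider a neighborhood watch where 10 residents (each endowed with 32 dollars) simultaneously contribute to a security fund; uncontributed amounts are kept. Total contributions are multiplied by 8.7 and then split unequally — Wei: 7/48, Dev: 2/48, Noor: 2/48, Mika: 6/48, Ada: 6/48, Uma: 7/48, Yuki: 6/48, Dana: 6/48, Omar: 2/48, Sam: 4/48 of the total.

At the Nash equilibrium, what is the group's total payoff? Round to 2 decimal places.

For player j, contributing a unit is worthwhile iff 8.7 × (j's share) ≥ 1, i.e. iff j's share is at least 0.1149.
Wei, Mika, Ada, Uma, Yuki and Dana clear that bar, contributing 32 each; the remaining 4 contribute 0. Total contributed: 192.
The security fund pays out 8.7 × 192 = 1670.40 in total (split across the unequal shares, but the aggregate is all that matters for the group sum).
The 4 free-riders keep 32 each, adding 128. Group total = 128 + 1670.40 = 1798.40.

1798.40 dollars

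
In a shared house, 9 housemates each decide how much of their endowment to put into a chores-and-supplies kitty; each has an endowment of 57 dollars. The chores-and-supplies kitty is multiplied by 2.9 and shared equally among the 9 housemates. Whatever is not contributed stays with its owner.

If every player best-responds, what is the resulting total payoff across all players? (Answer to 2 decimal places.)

Each contributed unit returns 2.9/9 = 0.3222 to its contributor — below 1 — so contributing 0 is dominant for every player. At the Nash equilibrium everyone keeps their 57, and the group total is 9 × 57 = 513.

513.00 dollars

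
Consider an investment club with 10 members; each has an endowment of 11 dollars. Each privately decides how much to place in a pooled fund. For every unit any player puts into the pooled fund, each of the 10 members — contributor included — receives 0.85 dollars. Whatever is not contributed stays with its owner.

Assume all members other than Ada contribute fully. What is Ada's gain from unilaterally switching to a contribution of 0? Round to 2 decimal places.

Switching from a contribution of 11 to 0 lets Ada keep an extra 11 dollars, but lowers the pooled fund by 11, which costs Ada their own share of that drop: 0.85 × 11 = 9.35.
Net gain = 11 − 9.35 = 1.65. The private return per contributed unit (0.85) is below 1, so free-riding is indeed the best response regardless of what the others do.

1.65 dollars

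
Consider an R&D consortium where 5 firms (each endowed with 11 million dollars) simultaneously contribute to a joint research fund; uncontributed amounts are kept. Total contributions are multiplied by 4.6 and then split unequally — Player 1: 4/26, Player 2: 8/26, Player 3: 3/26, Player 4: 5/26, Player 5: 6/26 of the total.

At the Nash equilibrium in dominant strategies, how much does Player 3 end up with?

22.68 million dollars

Player j's private return per contributed unit is 4.6 × (j's share). Contributing is weakly dominant for j when that share is at least 1/4.6 = 0.2174, and contributing 0 is dominant otherwise.
Player 2 and Player 5 clear that bar, contributing 11 each; the remaining 3 contribute 0. Total contributed: 22.
Player 3 keeps 11 and receives 4.6 × 22 × 3/26 = 11.68 from the joint research fund, for a payoff of 22.68.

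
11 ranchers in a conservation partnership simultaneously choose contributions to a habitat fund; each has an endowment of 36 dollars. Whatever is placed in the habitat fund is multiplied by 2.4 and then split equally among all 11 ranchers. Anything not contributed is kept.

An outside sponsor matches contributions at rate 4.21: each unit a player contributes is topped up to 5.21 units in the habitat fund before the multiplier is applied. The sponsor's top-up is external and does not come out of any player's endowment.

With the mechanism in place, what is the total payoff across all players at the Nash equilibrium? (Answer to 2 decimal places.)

The effective private return per unit is now 2.4 × 5.21 / 11 = 1.1367 > 1, so every player's dominant strategy flips to full contribution.
At the Nash equilibrium everyone contributes 36. Group total payoff = 2.4 × 5.21 × 396 = 4951.58.

4951.58 dollars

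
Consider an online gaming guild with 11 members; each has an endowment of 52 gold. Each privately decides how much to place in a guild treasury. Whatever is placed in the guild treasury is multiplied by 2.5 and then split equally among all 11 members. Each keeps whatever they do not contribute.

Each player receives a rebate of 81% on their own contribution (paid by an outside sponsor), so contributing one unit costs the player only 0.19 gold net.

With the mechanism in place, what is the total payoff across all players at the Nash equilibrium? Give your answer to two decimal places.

1893.32 gold

With the mechanism, a contributed unit returns (2.5/11) / 0.19 = 1.1962 per unit of net cost to the contributor — now above 1 — so contributing fully is weakly dominant for every player.
So the Nash equilibrium is full contribution by all 11; the group earns 11 × (52 × 0.81 + 2.5 × 52) = 1893.32.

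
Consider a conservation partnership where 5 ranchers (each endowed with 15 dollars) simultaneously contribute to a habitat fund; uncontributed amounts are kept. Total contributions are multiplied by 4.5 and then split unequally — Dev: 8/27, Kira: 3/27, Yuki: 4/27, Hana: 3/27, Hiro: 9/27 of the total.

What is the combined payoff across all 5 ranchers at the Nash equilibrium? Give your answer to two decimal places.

180.00 dollars

Each unit j contributes comes back to j as 4.5 × (j's share), so j prefers to contribute only if that share exceeds 1/4.5 = 0.2222; otherwise keeping the unit dominates.
Dev and Hiro are above the threshold, contributing 15 each; the remaining 3 contribute 0. Total contributed: 30.
The habitat fund pays out 4.5 × 30 = 135.00 in total (split across the unequal shares, but the aggregate is all that matters for the group sum).
The 3 free-riders keep 15 each, adding 45. Group total = 45 + 135.00 = 180.00.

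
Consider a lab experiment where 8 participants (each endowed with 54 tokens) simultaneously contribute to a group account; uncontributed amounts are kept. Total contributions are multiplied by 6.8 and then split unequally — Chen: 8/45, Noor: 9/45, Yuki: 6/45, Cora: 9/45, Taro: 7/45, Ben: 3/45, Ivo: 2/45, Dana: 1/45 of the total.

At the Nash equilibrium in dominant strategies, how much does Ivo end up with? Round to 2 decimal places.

For player j, contributing a unit is worthwhile iff 6.8 × (j's share) ≥ 1, i.e. iff j's share is at least 0.1471.
The shares above 0.1471 belong to Chen, Noor, Cora and Taro, contributing 54 each; the remaining 4 contribute 0. Total contributed: 216.
Ivo keeps 54 and receives 6.8 × 216 × 2/45 = 65.28 from the group account, for a payoff of 119.28.

119.28 tokens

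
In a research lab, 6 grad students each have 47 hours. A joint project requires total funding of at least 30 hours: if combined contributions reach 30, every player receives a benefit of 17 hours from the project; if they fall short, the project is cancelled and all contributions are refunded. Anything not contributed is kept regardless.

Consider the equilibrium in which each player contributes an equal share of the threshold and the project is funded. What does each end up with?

Equal share of the threshold: 30/6 = 5.
At this profile no one gains by cutting their contribution: any cut drops the total below 30, the project is cancelled, contributions are refunded, and the deviator ends with 47, which is less than 47 − 5 + 17 = 59. Contributing more than 5 just wastes the excess. So contributing exactly 5 is a best response.
Each player's payoff: 47 − 5 + 17 = 59.

59 hours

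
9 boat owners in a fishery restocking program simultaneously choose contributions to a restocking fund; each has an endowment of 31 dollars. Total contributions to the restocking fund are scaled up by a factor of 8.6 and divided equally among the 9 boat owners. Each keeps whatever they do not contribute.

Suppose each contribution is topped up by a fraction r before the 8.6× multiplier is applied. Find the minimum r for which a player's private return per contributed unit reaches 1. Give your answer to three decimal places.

0.047

With matching at rate r, one contributed unit becomes (1 + r) in the restocking fund and returns 8.6 × (1 + r) / 9 to the contributor.
Setting this equal to 1: 1 + r = 9/8.6 = 1.0465.
So the minimum matching rate is r = 1.0465 − 1 = 0.047.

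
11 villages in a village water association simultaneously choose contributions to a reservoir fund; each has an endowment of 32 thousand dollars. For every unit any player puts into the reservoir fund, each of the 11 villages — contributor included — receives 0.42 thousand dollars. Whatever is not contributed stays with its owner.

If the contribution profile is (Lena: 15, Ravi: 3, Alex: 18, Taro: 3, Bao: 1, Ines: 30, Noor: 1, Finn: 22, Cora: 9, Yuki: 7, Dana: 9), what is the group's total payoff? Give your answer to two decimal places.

779.16 thousand dollars

Total contributed: 15 + 3 + 18 + 3 + 1 + 30 + 1 + 22 + 9 + 7 + 9 = 118; total kept: 11 × 32 − 118 = 234.
The reservoir fund pays out 0.42 × 11 × 118 = 545.16 in aggregate.
Group total = 234 + 545.16 = 779.16.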